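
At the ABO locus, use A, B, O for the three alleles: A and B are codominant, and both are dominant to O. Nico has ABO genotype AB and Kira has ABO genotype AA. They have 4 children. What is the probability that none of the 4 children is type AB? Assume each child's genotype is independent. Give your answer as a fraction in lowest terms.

ABO cross AB × AA → 1/2 A, 1/2 AB.
So P(type AB) = 1/2 per child.
P(not type AB) = 1/2 for one child; (1/2)^4 = 1/16.

1/16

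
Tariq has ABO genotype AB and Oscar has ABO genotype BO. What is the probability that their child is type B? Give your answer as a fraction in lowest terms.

1/2

ABO cross AB × BO → offspring phenotypes: 1/4 A, 1/2 B, 1/4 AB.
So P(type B) = 1/2.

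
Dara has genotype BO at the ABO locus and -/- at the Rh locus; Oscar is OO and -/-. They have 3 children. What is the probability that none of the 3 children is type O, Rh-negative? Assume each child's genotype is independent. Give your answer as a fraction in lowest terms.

ABO cross BO × OO → 1/2 O, 1/2 B.
Rh cross -/- × -/- → 1 Rh-; so P(type O, Rh-negative) = 1/2 × 1 = 1/2 per child.
P(not type O, Rh-negative) = 1/2 for one child; (1/2)^3 = 1/8.

1/8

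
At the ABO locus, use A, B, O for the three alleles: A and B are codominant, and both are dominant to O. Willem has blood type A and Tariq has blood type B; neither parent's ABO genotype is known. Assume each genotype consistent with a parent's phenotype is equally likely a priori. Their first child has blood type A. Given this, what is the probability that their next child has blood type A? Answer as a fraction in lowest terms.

Possible genotypes: Willem ∈ {AA, AO}; Tariq ∈ {BB, BO}.
Weight each parental genotype pair by prior × P(type-A child):
  AA × BO: posterior weight 2/3; P(next child type A) = 1/2.
  AO × BO: posterior weight 1/3; P(next child type A) = 1/4.
Weighted sum = 5/12.

5/12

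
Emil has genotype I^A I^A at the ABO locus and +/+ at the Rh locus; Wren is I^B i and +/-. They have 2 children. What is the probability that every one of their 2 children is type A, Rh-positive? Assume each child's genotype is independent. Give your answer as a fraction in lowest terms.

1/4

ABO cross I^A I^A × I^B i → 1/2 A, 1/2 AB.
Rh cross +/+ × +/- → 1 Rh+; so P(type A, Rh-positive) = 1/2 × 1 = 1/2 per child.
All 2 independent: (1/2)^2 = 1/4.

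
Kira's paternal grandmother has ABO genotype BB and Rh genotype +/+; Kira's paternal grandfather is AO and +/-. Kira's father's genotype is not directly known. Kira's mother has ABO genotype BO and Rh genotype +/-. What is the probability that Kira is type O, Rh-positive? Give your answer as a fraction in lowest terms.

Kira's father's ABO genotype from BB × AO: 1/2 AB, 1/2 BO.
Crossing each possibility with the mother BO and summing P(type O): 1/2·0 + 1/2·1/4 = 1/8.
Similarly for Rh via the father's Rh distribution: P(Rh+) = 7/8.
Independent loci: 1/8 × 7/8 = 7/64.

7/64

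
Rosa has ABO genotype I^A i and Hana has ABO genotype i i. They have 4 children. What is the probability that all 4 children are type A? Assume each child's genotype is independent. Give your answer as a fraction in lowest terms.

ABO cross I^A i × i i → 1/2 O, 1/2 A.
So P(type A) = 1/2 per child.
All 4 independent: (1/2)^4 = 1/16.

1/16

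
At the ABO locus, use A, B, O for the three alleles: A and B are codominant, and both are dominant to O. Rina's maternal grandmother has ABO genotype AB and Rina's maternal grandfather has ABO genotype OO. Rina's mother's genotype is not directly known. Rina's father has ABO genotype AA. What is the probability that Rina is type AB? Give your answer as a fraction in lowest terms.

1/4

Rina's mother's ABO genotype from AB × OO: 1/2 AO, 1/2 BO.
Crossing each possibility with the father AA and summing P(type AB): 1/2·0 + 1/2·1/2 = 1/4.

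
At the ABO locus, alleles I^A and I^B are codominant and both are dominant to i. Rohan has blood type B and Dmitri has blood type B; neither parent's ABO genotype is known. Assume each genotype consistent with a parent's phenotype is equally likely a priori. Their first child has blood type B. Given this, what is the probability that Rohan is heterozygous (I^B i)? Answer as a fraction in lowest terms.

7/15

Possible genotypes: Rohan ∈ {I^B I^B, I^B i}; Dmitri ∈ {I^B I^B, I^B i}.
Weight each parental genotype pair by prior × P(type-B child):
  I^B I^B × I^B I^B: posterior weight 4/15.
  I^B I^B × I^B i: posterior weight 4/15.
  I^B i × I^B I^B: posterior weight 4/15.
  I^B i × I^B i: posterior weight 1/5.
Sum the posterior weight over pairs where Rohan is I^B i: 7/15.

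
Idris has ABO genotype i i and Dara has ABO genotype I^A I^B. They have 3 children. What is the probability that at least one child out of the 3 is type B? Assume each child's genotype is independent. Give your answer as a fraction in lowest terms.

7/8

ABO cross i i × I^A I^B → 1/2 A, 1/2 B.
So P(type B) = 1/2 per child.
P(none) = (1/2)^3 = 1/8; P(at least one) = 1 − 1/8 = 7/8.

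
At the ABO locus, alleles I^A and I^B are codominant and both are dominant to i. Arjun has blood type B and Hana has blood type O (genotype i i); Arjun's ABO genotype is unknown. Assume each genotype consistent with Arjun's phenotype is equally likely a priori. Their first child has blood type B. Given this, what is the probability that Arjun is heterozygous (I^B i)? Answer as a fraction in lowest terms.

Possible genotypes: Arjun ∈ {I^B I^B, I^B i}; Hana ∈ {i i}.
Weight each parental genotype pair by prior × P(type-B child):
  I^B I^B × i i: posterior weight 2/3.
  I^B i × i i: posterior weight 1/3.
Sum the posterior weight over pairs where Arjun is I^B i: 1/3.

1/3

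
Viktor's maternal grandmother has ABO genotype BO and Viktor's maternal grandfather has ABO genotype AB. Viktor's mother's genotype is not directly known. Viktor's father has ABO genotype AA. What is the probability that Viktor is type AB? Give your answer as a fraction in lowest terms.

1/2

Viktor's mother's ABO genotype from BO × AB: 1/4 AB, 1/4 AO, 1/4 BB, 1/4 BO.
Crossing each possibility with the father AA and summing P(type AB): 1/4·1/2 + 1/4·0 + 1/4·1 + 1/4·1/2 = 1/2.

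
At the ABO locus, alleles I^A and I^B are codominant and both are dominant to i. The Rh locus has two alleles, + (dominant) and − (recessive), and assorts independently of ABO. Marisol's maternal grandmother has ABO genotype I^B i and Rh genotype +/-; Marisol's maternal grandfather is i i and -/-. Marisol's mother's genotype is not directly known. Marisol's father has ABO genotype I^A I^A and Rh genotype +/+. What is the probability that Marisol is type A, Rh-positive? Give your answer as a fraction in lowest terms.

3/4

Marisol's mother's ABO genotype from I^B i × i i: 1/2 I^B i, 1/2 i i.
Crossing each possibility with the father I^A I^A and summing P(type A): 1/2·1/2 + 1/2·1 = 3/4.
Similarly for Rh via the mother's Rh distribution: P(Rh+) = 1.
Independent loci: 3/4 × 1 = 3/4.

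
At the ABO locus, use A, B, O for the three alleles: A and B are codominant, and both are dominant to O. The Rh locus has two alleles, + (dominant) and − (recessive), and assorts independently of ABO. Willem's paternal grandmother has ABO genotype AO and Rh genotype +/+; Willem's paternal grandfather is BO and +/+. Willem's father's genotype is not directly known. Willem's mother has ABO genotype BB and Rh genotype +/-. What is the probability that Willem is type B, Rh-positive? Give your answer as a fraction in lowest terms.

3/4

Willem's father's ABO genotype from AO × BO: 1/4 AB, 1/4 AO, 1/4 BO, 1/4 OO.
Crossing each possibility with the mother BB and summing P(type B): 1/4·1/2 + 1/4·1/2 + 1/4·1 + 1/4·1 = 3/4.
Similarly for Rh via the father's Rh distribution: P(Rh+) = 1.
Independent loci: 3/4 × 1 = 3/4.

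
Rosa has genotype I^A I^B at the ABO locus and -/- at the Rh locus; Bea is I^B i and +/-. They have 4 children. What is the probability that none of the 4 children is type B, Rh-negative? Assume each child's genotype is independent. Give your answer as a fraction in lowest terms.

81/256

ABO cross I^A I^B × I^B i → 1/4 A, 1/2 B, 1/4 AB.
Rh cross -/- × +/- → 1/2 Rh+, 1/2 Rh-; so P(type B, Rh-negative) = 1/2 × 1/2 = 1/4 per child.
P(not type B, Rh-negative) = 3/4 for one child; (3/4)^4 = 81/256.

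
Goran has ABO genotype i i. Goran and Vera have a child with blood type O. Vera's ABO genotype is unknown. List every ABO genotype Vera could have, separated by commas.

I^A i, I^B i, i i

For each candidate genotype of Vera, check whether crossing it with i i can produce every observed child phenotype.
  I^A I^A → possible child types {A} ✗
  I^A I^B → possible child types {A, B} ✗
  I^A i → possible child types {O, A} ✓
  I^B I^B → possible child types {B} ✗
  I^B i → possible child types {O, B} ✓
  i i → possible child types {O} ✓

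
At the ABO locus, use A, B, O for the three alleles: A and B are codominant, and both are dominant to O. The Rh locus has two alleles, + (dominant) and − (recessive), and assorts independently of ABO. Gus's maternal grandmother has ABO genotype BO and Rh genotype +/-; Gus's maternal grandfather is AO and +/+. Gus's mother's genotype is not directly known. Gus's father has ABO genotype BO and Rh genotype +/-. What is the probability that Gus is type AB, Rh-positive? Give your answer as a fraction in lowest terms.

7/64

Gus's mother's ABO genotype from BO × AO: 1/4 AB, 1/4 AO, 1/4 BO, 1/4 OO.
Crossing each possibility with the father BO and summing P(type AB): 1/4·1/4 + 1/4·1/4 + 1/4·0 + 1/4·0 = 1/8.
Similarly for Rh via the mother's Rh distribution: P(Rh+) = 7/8.
Independent loci: 1/8 × 7/8 = 7/64.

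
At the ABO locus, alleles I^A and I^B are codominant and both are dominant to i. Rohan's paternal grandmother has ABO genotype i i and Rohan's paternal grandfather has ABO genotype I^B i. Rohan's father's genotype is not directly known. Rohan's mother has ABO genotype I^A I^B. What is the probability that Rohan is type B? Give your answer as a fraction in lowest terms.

Rohan's father's ABO genotype from i i × I^B i: 1/2 I^B i, 1/2 i i.
Crossing each possibility with the mother I^A I^B and summing P(type B): 1/2·1/2 + 1/2·1/2 = 1/2.

1/2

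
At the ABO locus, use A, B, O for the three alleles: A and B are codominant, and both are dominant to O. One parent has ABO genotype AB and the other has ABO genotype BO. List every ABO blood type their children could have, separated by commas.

A, B, AB

Gametes from AB × BO give offspring ABO genotypes AB, AO, BB, BO, i.e. phenotypes A, B, AB.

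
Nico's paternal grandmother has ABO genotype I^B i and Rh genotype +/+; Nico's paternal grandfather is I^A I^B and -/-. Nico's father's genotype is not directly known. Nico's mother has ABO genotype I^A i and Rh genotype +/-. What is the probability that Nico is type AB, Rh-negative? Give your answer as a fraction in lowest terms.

1/16

Nico's father's ABO genotype from I^B i × I^A I^B: 1/4 I^A I^B, 1/4 I^A i, 1/4 I^B I^B, 1/4 I^B i.
Crossing each possibility with the mother I^A i and summing P(type AB): 1/4·1/4 + 1/4·0 + 1/4·1/2 + 1/4·1/4 = 1/4.
Similarly for Rh via the father's Rh distribution: P(Rh-) = 1/4.
Independent loci: 1/4 × 1/4 = 1/16.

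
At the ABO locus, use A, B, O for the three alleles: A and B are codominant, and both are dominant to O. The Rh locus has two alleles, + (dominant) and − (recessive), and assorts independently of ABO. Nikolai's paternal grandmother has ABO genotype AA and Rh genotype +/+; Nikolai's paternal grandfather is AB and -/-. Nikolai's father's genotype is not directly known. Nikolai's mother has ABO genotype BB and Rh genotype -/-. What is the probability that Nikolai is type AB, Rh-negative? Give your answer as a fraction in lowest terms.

Nikolai's father's ABO genotype from AA × AB: 1/2 AA, 1/2 AB.
Crossing each possibility with the mother BB and summing P(type AB): 1/2·1 + 1/2·1/2 = 3/4.
Similarly for Rh via the father's Rh distribution: P(Rh-) = 1/2.
Independent loci: 3/4 × 1/2 = 3/8.

3/8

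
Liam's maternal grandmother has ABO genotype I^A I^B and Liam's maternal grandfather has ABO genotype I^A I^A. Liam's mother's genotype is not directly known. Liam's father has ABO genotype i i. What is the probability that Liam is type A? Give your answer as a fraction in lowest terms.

3/4

Liam's mother's ABO genotype from I^A I^B × I^A I^A: 1/2 I^A I^A, 1/2 I^A I^B.
Crossing each possibility with the father i i and summing P(type A): 1/2·1 + 1/2·1/2 = 3/4.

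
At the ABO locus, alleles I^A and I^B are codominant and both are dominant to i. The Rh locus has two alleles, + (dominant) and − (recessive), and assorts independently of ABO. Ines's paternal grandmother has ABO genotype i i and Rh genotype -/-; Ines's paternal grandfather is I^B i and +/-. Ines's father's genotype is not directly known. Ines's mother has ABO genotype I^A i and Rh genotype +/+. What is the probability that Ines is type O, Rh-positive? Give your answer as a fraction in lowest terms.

Ines's father's ABO genotype from i i × I^B i: 1/2 I^B i, 1/2 i i.
Crossing each possibility with the mother I^A i and summing P(type O): 1/2·1/4 + 1/2·1/2 = 3/8.
Similarly for Rh via the father's Rh distribution: P(Rh+) = 1.
Independent loci: 3/8 × 1 = 3/8.

3/8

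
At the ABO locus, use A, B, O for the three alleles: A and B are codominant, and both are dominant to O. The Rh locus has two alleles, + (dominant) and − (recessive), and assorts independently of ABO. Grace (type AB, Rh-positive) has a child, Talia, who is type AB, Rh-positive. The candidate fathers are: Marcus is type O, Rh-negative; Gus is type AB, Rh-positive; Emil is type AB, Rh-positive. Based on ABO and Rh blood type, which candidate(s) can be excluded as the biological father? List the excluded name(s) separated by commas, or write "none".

Marcus

A candidate is excluded only if no genotype consistent with his phenotype could produce a type AB, Rh-positive child with a type AB, Rh-positive mother.
Marcus (type O, Rh-): no genotype consistent with that phenotype can produce a type-AB Rh+ child with a type-AB mother.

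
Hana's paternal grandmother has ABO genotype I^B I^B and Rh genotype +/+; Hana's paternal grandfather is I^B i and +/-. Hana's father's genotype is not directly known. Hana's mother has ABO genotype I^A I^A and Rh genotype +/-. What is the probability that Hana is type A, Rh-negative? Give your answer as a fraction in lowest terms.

Hana's father's ABO genotype from I^B I^B × I^B i: 1/2 I^B I^B, 1/2 I^B i.
Crossing each possibility with the mother I^A I^A and summing P(type A): 1/2·0 + 1/2·1/2 = 1/4.
Similarly for Rh via the father's Rh distribution: P(Rh-) = 1/8.
Independent loci: 1/4 × 1/8 = 1/32.

1/32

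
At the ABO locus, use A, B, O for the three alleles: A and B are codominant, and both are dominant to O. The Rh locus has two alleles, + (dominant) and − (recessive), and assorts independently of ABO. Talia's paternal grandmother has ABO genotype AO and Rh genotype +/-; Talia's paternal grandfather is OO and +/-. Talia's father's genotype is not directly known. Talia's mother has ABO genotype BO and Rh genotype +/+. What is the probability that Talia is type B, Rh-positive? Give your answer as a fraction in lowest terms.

Talia's father's ABO genotype from AO × OO: 1/2 AO, 1/2 OO.
Crossing each possibility with the mother BO and summing P(type B): 1/2·1/4 + 1/2·1/2 = 3/8.
Similarly for Rh via the father's Rh distribution: P(Rh+) = 1.
Independent loci: 3/8 × 1 = 3/8.

3/8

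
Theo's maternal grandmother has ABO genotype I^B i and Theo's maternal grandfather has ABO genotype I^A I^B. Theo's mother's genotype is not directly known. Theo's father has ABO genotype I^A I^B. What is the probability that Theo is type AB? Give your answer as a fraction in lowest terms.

Theo's mother's ABO genotype from I^B i × I^A I^B: 1/4 I^A I^B, 1/4 I^A i, 1/4 I^B I^B, 1/4 I^B i.
Crossing each possibility with the father I^A I^B and summing P(type AB): 1/4·1/2 + 1/4·1/4 + 1/4·1/2 + 1/4·1/4 = 3/8.

3/8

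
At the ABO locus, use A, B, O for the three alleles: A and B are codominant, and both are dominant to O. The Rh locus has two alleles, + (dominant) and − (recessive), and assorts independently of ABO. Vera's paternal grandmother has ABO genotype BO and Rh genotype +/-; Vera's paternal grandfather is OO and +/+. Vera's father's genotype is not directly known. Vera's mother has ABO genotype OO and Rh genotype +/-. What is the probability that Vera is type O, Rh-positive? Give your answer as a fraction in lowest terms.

21/32

Vera's father's ABO genotype from BO × OO: 1/2 BO, 1/2 OO.
Crossing each possibility with the mother OO and summing P(type O): 1/2·1/2 + 1/2·1 = 3/4.
Similarly for Rh via the father's Rh distribution: P(Rh+) = 7/8.
Independent loci: 3/4 × 7/8 = 21/32.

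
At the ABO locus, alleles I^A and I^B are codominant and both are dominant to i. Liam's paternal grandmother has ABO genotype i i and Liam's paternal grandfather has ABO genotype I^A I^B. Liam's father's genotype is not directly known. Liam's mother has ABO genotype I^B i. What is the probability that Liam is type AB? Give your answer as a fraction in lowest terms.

Liam's father's ABO genotype from i i × I^A I^B: 1/2 I^A i, 1/2 I^B i.
Crossing each possibility with the mother I^B i and summing P(type AB): 1/2·1/4 + 1/2·0 = 1/8.

1/8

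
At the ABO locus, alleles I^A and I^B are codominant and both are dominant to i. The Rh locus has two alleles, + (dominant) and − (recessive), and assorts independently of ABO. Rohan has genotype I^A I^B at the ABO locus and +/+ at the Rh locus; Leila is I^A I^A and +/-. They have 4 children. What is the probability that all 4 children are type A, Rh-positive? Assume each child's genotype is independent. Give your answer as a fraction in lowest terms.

ABO cross I^A I^B × I^A I^A → 1/2 A, 1/2 AB.
Rh cross +/+ × +/- → 1 Rh+; so P(type A, Rh-positive) = 1/2 × 1 = 1/2 per child.
All 4 independent: (1/2)^4 = 1/16.

1/16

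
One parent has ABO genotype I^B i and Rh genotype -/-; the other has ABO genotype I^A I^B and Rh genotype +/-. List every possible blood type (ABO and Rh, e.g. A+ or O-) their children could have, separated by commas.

A+, A-, B+, B-, AB+, AB-

Gametes from I^B i × I^A I^B give offspring ABO genotypes I^A I^B, I^A i, I^B I^B, I^B i, i.e. phenotypes A, B, AB.
Rh cross -/- × +/- → phenotypes Rh+, Rh-.
Combining independently: A+, A-, B+, B-, AB+, AB-.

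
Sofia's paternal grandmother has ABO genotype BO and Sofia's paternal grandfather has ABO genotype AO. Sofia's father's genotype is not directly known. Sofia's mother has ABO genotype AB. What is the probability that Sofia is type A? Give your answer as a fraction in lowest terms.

Sofia's father's ABO genotype from BO × AO: 1/4 AB, 1/4 AO, 1/4 BO, 1/4 OO.
Crossing each possibility with the mother AB and summing P(type A): 1/4·1/4 + 1/4·1/2 + 1/4·1/4 + 1/4·1/2 = 3/8.

3/8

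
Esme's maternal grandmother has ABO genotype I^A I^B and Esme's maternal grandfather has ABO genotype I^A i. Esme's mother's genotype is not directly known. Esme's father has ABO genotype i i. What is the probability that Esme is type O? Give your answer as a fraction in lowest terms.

1/4

Esme's mother's ABO genotype from I^A I^B × I^A i: 1/4 I^A I^A, 1/4 I^A I^B, 1/4 I^A i, 1/4 I^B i.
Crossing each possibility with the father i i and summing P(type O): 1/4·0 + 1/4·0 + 1/4·1/2 + 1/4·1/2 = 1/4.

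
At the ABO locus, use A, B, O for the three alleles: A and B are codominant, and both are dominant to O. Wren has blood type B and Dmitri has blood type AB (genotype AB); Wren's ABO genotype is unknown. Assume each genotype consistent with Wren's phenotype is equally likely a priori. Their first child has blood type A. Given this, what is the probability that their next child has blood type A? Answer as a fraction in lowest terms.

1/4

Possible genotypes: Wren ∈ {BB, BO}; Dmitri ∈ {AB}.
Weight each parental genotype pair by prior × P(type-A child):
  BO × AB: posterior weight 1; P(next child type A) = 1/4.
Weighted sum = 1/4.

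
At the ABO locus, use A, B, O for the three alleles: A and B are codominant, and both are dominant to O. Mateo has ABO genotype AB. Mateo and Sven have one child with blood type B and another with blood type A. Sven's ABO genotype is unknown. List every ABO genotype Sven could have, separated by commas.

For each candidate genotype of Sven, check whether crossing it with AB can produce every observed child phenotype.
  AA → possible child types {A, AB} ✗
  AB → possible child types {A, B, AB} ✓
  AO → possible child types {A, B, AB} ✓
  BB → possible child types {B, AB} ✗
  BO → possible child types {A, B, AB} ✓
  OO → possible child types {A, B} ✓

AB, AO, BO, OO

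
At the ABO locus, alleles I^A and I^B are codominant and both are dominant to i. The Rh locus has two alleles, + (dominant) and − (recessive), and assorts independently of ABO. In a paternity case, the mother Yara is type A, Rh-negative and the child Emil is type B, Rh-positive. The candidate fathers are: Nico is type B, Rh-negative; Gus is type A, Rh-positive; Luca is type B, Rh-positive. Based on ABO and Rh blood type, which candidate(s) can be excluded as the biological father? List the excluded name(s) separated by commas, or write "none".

A candidate is excluded only if no genotype consistent with his phenotype could produce a type B, Rh-positive child with a type A, Rh-negative mother.
Nico (type B, Rh-): no genotype consistent with that phenotype can produce a type-B Rh+ child with a type-A mother.
Gus (type A, Rh+): no genotype consistent with that phenotype can produce a type-B Rh+ child with a type-A mother.

Nico, Gus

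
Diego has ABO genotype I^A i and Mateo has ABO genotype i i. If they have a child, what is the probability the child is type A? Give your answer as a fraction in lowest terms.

ABO cross I^A i × i i → offspring phenotypes: 1/2 O, 1/2 A.
So P(type A) = 1/2.

1/2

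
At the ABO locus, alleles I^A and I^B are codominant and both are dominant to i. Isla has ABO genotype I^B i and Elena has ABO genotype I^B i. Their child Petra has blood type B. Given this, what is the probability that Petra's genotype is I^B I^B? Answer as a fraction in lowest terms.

Cross I^B i × I^B i → 1/4 I^B I^B, 1/2 I^B i, 1/4 i i.
Type-B genotypes among offspring: I^B I^B (1/4), I^B i (1/2); total 3/4.
P(I^B I^B | type B) = (1/4) / (3/4) = 1/3.

1/3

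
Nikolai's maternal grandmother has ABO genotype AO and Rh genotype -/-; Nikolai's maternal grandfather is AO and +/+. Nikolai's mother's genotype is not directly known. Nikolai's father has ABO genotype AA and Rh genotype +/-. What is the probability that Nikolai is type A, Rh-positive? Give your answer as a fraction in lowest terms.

Nikolai's mother's ABO genotype from AO × AO: 1/4 AA, 1/2 AO, 1/4 OO.
Crossing each possibility with the father AA and summing P(type A): 1/4·1 + 1/2·1 + 1/4·1 = 1.
Similarly for Rh via the mother's Rh distribution: P(Rh+) = 3/4.
Independent loci: 1 × 3/4 = 3/4.

3/4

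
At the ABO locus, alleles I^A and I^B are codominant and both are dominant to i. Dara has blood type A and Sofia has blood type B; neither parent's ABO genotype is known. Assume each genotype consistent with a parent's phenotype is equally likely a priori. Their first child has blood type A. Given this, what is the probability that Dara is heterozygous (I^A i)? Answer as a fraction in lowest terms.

1/3

Possible genotypes: Dara ∈ {I^A I^A, I^A i}; Sofia ∈ {I^B I^B, I^B i}.
Weight each parental genotype pair by prior × P(type-A child):
  I^A I^A × I^B i: posterior weight 2/3.
  I^A i × I^B i: posterior weight 1/3.
Sum the posterior weight over pairs where Dara is I^A i: 1/3.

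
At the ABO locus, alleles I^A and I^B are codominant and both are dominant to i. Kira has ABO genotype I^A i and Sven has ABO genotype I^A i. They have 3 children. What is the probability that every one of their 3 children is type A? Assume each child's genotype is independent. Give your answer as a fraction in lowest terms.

ABO cross I^A i × I^A i → 1/4 O, 3/4 A.
So P(type A) = 3/4 per child.
All 3 independent: (3/4)^3 = 27/64.

27/64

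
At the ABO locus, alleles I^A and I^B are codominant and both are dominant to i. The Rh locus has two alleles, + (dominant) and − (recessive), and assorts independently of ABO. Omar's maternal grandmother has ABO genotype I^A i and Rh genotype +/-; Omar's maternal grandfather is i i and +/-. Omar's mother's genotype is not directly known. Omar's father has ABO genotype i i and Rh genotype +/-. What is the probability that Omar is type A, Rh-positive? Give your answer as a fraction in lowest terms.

Omar's mother's ABO genotype from I^A i × i i: 1/2 I^A i, 1/2 i i.
Crossing each possibility with the father i i and summing P(type A): 1/2·1/2 + 1/2·0 = 1/4.
Similarly for Rh via the mother's Rh distribution: P(Rh+) = 3/4.
Independent loci: 1/4 × 3/4 = 3/16.

3/16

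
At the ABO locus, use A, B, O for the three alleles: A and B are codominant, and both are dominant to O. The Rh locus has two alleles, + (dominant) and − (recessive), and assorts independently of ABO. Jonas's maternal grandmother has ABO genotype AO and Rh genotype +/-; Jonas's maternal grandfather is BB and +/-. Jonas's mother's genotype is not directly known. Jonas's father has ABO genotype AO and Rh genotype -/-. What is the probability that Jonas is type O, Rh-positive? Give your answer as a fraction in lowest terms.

1/16

Jonas's mother's ABO genotype from AO × BB: 1/2 AB, 1/2 BO.
Crossing each possibility with the father AO and summing P(type O): 1/2·0 + 1/2·1/4 = 1/8.
Similarly for Rh via the mother's Rh distribution: P(Rh+) = 1/2.
Independent loci: 1/8 × 1/2 = 1/16.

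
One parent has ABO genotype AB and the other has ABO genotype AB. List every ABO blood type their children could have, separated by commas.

A, B, AB

Gametes from AB × AB give offspring ABO genotypes AA, AB, BB, i.e. phenotypes A, B, AB.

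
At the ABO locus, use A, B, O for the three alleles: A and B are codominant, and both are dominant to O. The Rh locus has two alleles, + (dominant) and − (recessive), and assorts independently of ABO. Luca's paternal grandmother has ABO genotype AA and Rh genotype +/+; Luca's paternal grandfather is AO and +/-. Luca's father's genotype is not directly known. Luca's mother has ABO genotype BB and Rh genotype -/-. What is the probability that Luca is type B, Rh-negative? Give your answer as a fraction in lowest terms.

Luca's father's ABO genotype from AA × AO: 1/2 AA, 1/2 AO.
Crossing each possibility with the mother BB and summing P(type B): 1/2·0 + 1/2·1/2 = 1/4.
Similarly for Rh via the father's Rh distribution: P(Rh-) = 1/4.
Independent loci: 1/4 × 1/4 = 1/16.

1/16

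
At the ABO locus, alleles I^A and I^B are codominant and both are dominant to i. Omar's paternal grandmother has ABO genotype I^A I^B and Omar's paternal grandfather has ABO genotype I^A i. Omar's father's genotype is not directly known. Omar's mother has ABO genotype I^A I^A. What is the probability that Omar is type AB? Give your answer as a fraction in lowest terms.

1/4

Omar's father's ABO genotype from I^A I^B × I^A i: 1/4 I^A I^A, 1/4 I^A I^B, 1/4 I^A i, 1/4 I^B i.
Crossing each possibility with the mother I^A I^A and summing P(type AB): 1/4·0 + 1/4·1/2 + 1/4·0 + 1/4·1/2 = 1/4.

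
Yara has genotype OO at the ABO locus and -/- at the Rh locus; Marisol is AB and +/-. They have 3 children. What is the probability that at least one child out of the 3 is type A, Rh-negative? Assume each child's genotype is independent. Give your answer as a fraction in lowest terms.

37/64

ABO cross OO × AB → 1/2 A, 1/2 B.
Rh cross -/- × +/- → 1/2 Rh+, 1/2 Rh-; so P(type A, Rh-negative) = 1/2 × 1/2 = 1/4 per child.
P(none) = (3/4)^3 = 27/64; P(at least one) = 1 − 27/64 = 37/64.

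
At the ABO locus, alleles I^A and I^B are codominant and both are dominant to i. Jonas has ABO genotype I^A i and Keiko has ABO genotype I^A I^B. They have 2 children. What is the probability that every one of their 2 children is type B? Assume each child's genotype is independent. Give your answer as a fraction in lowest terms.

ABO cross I^A i × I^A I^B → 1/2 A, 1/4 B, 1/4 AB.
So P(type B) = 1/4 per child.
All 2 independent: (1/4)^2 = 1/16.

1/16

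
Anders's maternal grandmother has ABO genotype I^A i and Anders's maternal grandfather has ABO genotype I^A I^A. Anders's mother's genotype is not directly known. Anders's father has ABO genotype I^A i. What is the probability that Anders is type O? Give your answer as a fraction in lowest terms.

Anders's mother's ABO genotype from I^A i × I^A I^A: 1/2 I^A I^A, 1/2 I^A i.
Crossing each possibility with the father I^A i and summing P(type O): 1/2·0 + 1/2·1/4 = 1/8.

1/8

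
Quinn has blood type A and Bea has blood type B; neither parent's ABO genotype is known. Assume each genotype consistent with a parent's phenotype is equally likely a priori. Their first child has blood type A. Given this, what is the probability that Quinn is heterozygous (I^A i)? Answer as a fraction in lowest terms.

1/3

Possible genotypes: Quinn ∈ {I^A I^A, I^A i}; Bea ∈ {I^B I^B, I^B i}.
Weight each parental genotype pair by prior × P(type-A child):
  I^A I^A × I^B i: posterior weight 2/3.
  I^A i × I^B i: posterior weight 1/3.
Sum the posterior weight over pairs where Quinn is I^A i: 1/3.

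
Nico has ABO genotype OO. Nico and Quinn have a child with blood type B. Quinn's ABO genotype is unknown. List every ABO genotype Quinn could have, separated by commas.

AB, BB, BO

For each candidate genotype of Quinn, check whether crossing it with OO can produce every observed child phenotype.
  AA → possible child types {A} ✗
  AB → possible child types {A, B} ✓
  AO → possible child types {O, A} ✗
  BB → possible child types {B} ✓
  BO → possible child types {O, B} ✓
  OO → possible child types {O} ✗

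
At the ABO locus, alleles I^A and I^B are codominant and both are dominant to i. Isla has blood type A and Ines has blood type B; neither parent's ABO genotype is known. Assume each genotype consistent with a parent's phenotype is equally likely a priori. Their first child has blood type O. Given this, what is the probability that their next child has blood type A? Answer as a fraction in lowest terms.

1/4

Possible genotypes: Isla ∈ {I^A I^A, I^A i}; Ines ∈ {I^B I^B, I^B i}.
Weight each parental genotype pair by prior × P(type-O child):
  I^A i × I^B i: posterior weight 1; P(next child type A) = 1/4.
Weighted sum = 1/4.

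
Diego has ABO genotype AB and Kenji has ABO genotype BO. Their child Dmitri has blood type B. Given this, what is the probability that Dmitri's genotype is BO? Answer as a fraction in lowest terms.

Cross AB × BO → 1/4 AB, 1/4 AO, 1/4 BB, 1/4 BO.
Type-B genotypes among offspring: BB (1/4), BO (1/4); total 1/2.
P(BO | type B) = (1/4) / (1/2) = 1/2.

1/2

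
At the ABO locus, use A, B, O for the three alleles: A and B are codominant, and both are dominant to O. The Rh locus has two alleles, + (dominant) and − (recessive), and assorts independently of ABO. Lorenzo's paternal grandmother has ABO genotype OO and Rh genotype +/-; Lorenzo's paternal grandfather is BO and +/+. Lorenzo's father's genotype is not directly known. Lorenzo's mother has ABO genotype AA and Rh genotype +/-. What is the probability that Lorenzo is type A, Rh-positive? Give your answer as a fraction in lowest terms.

Lorenzo's father's ABO genotype from OO × BO: 1/2 BO, 1/2 OO.
Crossing each possibility with the mother AA and summing P(type A): 1/2·1/2 + 1/2·1 = 3/4.
Similarly for Rh via the father's Rh distribution: P(Rh+) = 7/8.
Independent loci: 3/4 × 7/8 = 21/32.

21/32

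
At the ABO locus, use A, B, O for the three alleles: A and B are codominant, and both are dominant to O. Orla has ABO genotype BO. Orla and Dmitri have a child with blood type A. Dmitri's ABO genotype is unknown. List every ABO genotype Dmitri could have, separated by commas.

AA, AB, AO

For each candidate genotype of Dmitri, check whether crossing it with BO can produce every observed child phenotype.
  AA → possible child types {A, AB} ✓
  AB → possible child types {A, B, AB} ✓
  AO → possible child types {O, A, B, AB} ✓
  BB → possible child types {B} ✗
  BO → possible child types {O, B} ✗
  OO → possible child types {O, B} ✗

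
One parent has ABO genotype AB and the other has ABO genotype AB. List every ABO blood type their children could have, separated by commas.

A, B, AB

Gametes from AB × AB give offspring ABO genotypes AA, AB, BB, i.e. phenotypes A, B, AB.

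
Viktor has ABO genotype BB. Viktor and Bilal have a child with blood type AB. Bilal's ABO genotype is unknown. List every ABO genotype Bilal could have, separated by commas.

For each candidate genotype of Bilal, check whether crossing it with BB can produce every observed child phenotype.
  AA → possible child types {AB} ✓
  AB → possible child types {B, AB} ✓
  AO → possible child types {B, AB} ✓
  BB → possible child types {B} ✗
  BO → possible child types {B} ✗
  OO → possible child types {B} ✗

AA, AB, AO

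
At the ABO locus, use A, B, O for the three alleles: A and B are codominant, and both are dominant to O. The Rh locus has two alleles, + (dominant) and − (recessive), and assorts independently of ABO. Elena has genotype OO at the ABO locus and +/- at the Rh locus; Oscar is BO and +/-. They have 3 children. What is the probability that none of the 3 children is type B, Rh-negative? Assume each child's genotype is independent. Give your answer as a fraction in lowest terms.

343/512

ABO cross OO × BO → 1/2 O, 1/2 B.
Rh cross +/- × +/- → 3/4 Rh+, 1/4 Rh-; so P(type B, Rh-negative) = 1/2 × 1/4 = 1/8 per child.
P(not type B, Rh-negative) = 7/8 for one child; (7/8)^3 = 343/512.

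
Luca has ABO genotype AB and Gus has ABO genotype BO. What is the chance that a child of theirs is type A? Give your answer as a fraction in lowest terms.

1/4

ABO cross AB × BO → offspring phenotypes: 1/4 A, 1/2 B, 1/4 AB.
So P(type A) = 1/4.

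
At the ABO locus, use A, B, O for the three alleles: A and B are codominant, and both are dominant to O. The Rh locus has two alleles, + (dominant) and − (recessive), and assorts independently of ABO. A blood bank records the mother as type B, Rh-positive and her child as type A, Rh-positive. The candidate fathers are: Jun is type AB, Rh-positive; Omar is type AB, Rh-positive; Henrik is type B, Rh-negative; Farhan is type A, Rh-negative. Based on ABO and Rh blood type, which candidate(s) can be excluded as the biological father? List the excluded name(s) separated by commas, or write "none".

Henrik

A candidate is excluded only if no genotype consistent with his phenotype could produce a type A, Rh-positive child with a type B, Rh-positive mother.
Henrik (type B, Rh-): no genotype consistent with that phenotype can produce a type-A Rh+ child with a type-B mother.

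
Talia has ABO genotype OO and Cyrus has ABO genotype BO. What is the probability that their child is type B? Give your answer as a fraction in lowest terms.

ABO cross OO × BO → offspring phenotypes: 1/2 O, 1/2 B.
So P(type B) = 1/2.

1/2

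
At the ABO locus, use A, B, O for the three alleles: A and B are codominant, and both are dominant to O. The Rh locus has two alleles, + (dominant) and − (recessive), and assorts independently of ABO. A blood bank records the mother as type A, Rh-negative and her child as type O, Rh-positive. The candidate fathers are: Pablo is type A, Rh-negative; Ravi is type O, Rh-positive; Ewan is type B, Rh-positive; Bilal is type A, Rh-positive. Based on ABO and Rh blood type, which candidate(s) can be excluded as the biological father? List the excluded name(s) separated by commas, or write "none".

A candidate is excluded only if no genotype consistent with his phenotype could produce a type O, Rh-positive child with a type A, Rh-negative mother.
Pablo (type A, Rh-): no genotype consistent with that phenotype can produce a type-O Rh+ child with a type-A mother.

Pablo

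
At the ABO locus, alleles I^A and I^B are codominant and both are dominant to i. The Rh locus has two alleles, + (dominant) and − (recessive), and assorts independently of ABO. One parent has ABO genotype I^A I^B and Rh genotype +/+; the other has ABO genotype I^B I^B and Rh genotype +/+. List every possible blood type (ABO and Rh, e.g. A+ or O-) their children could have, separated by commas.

B+, AB+

Gametes from I^A I^B × I^B I^B give offspring ABO genotypes I^A I^B, I^B I^B, i.e. phenotypes B, AB.
Rh cross +/+ × +/+ → phenotypes Rh+.
Combining independently: B+, AB+.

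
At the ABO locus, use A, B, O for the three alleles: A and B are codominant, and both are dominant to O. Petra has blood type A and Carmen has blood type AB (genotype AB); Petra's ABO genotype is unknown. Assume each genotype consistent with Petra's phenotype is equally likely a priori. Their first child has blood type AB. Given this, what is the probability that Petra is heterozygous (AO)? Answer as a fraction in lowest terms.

1/3

Possible genotypes: Petra ∈ {AA, AO}; Carmen ∈ {AB}.
Weight each parental genotype pair by prior × P(type-AB child):
  AA × AB: posterior weight 2/3.
  AO × AB: posterior weight 1/3.
Sum the posterior weight over pairs where Petra is AO: 1/3.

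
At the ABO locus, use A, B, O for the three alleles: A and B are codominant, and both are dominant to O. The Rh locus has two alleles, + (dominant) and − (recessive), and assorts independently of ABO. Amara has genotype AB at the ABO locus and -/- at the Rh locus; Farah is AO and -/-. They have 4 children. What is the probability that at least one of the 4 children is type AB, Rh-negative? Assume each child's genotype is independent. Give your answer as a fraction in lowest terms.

ABO cross AB × AO → 1/2 A, 1/4 B, 1/4 AB.
Rh cross -/- × -/- → 1 Rh-; so P(type AB, Rh-negative) = 1/4 × 1 = 1/4 per child.
P(none) = (3/4)^4 = 81/256; P(at least one) = 1 − 81/256 = 175/256.

175/256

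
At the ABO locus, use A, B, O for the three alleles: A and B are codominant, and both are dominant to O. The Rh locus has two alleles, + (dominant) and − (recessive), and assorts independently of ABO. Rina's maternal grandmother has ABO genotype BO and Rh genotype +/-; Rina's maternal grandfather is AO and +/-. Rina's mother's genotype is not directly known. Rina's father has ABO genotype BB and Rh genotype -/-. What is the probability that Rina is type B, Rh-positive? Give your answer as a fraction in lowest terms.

3/8

Rina's mother's ABO genotype from BO × AO: 1/4 AB, 1/4 AO, 1/4 BO, 1/4 OO.
Crossing each possibility with the father BB and summing P(type B): 1/4·1/2 + 1/4·1/2 + 1/4·1 + 1/4·1 = 3/4.
Similarly for Rh via the mother's Rh distribution: P(Rh+) = 1/2.
Independent loci: 3/4 × 1/2 = 3/8.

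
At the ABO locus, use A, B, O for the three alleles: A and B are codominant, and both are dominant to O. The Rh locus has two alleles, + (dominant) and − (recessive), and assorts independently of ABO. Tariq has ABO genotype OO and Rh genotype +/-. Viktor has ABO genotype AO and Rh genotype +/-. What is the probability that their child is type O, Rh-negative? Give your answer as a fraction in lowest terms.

ABO cross OO × AO → offspring phenotypes: 1/2 O, 1/2 A.
Rh cross +/- × +/- → 3/4 Rh+, 1/4 Rh-.
Independent loci: P(type O, Rh-negative) = 1/2 × 1/4 = 1/8.

1/8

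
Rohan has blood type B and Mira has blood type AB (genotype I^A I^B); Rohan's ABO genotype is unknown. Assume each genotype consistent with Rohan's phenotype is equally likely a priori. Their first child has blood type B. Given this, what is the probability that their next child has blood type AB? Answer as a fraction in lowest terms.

3/8

Possible genotypes: Rohan ∈ {I^B I^B, I^B i}; Mira ∈ {I^A I^B}.
Weight each parental genotype pair by prior × P(type-B child):
  I^B I^B × I^A I^B: posterior weight 1/2; P(next child type AB) = 1/2.
  I^B i × I^A I^B: posterior weight 1/2; P(next child type AB) = 1/4.
Weighted sum = 3/8.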